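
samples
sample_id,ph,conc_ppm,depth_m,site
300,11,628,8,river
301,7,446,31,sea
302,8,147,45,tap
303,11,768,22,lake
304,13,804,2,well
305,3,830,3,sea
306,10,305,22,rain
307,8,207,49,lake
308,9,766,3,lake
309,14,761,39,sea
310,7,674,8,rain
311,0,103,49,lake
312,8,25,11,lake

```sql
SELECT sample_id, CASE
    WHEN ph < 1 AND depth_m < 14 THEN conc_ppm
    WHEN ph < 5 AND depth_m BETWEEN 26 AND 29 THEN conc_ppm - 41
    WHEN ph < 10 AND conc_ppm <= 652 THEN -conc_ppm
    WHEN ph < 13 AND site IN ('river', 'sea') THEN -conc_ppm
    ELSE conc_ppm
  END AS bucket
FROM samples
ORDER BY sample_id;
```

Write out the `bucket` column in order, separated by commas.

sample_id=300: ph < 13 AND site IN ('river', 'sea') → -628
sample_id=301: ph < 10 AND conc_ppm <= 652 → -446
sample_id=302: ph < 10 AND conc_ppm <= 652 → -147
sample_id=303: ELSE → 768
sample_id=304: ELSE → 804
sample_id=305: ph < 13 AND site IN ('river', 'sea') → -830
sample_id=306: ELSE → 305
sample_id=307: ph < 10 AND conc_ppm <= 652 → -207
sample_id=308: ELSE → 766
sample_id=309: ELSE → 761
sample_id=310: ELSE → 674
sample_id=311: ph < 10 AND conc_ppm <= 652 → -103
sample_id=312: ph < 10 AND conc_ppm <= 652 → -25

-628, -446, -147, 768, 804, -830, 305, -207, 766, 761, 674, -103, -25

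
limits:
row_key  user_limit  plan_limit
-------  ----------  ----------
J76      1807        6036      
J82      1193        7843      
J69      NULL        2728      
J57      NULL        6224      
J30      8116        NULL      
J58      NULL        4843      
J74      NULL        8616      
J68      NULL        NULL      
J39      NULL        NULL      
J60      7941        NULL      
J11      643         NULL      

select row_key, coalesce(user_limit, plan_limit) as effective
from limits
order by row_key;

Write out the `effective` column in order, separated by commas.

643, 8116, NULL, 6224, 4843, 7941, NULL, 2728, 8616, 1807, 1193

row_key=J11: user_limit=643 → 643
row_key=J30: user_limit=8116 → 8116
row_key=J39: user_limit=NULL, plan_limit=NULL (all NULL) → NULL
row_key=J57: user_limit=NULL, plan_limit=6224 → 6224
row_key=J58: user_limit=NULL, plan_limit=4843 → 4843
row_key=J60: user_limit=7941 → 7941
row_key=J68: user_limit=NULL, plan_limit=NULL (all NULL) → NULL
row_key=J69: user_limit=NULL, plan_limit=2728 → 2728
row_key=J74: user_limit=NULL, plan_limit=8616 → 8616
row_key=J76: user_limit=1807 → 1807
row_key=J82: user_limit=1193 → 1193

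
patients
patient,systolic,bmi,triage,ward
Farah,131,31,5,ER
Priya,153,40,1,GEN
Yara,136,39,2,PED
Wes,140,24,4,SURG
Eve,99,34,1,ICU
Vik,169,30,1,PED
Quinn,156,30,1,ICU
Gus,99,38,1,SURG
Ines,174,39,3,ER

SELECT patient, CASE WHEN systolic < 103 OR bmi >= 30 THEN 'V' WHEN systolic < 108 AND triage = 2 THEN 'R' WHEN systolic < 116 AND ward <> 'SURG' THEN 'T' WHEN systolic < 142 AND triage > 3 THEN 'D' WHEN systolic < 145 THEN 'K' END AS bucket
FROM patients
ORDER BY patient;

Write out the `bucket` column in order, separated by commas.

V, V, V, V, V, V, V, D, V

patient=Eve: systolic < 103 OR bmi >= 30 → V
patient=Farah: systolic < 103 OR bmi >= 30 → V
patient=Gus: systolic < 103 OR bmi >= 30 → V
patient=Ines: systolic < 103 OR bmi >= 30 → V
patient=Priya: systolic < 103 OR bmi >= 30 → V
patient=Quinn: systolic < 103 OR bmi >= 30 → V
patient=Vik: systolic < 103 OR bmi >= 30 → V
patient=Wes: systolic < 142 AND triage > 3 → D
patient=Yara: systolic < 103 OR bmi >= 30 → V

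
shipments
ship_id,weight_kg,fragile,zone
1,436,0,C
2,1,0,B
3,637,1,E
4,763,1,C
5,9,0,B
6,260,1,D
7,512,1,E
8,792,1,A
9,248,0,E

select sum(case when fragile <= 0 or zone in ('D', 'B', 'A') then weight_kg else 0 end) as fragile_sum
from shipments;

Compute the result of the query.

1746

ship_id=1: ✓ → 436
ship_id=2: ✓ → 1
ship_id=3: ✗
ship_id=4: ✗
ship_id=5: ✓ → 9
ship_id=6: ✓ → 260
ship_id=7: ✗
ship_id=8: ✓ → 792
ship_id=9: ✓ → 248
fragile_sum = 436 + 1 + 9 + 260 + 792 + 248 = 1746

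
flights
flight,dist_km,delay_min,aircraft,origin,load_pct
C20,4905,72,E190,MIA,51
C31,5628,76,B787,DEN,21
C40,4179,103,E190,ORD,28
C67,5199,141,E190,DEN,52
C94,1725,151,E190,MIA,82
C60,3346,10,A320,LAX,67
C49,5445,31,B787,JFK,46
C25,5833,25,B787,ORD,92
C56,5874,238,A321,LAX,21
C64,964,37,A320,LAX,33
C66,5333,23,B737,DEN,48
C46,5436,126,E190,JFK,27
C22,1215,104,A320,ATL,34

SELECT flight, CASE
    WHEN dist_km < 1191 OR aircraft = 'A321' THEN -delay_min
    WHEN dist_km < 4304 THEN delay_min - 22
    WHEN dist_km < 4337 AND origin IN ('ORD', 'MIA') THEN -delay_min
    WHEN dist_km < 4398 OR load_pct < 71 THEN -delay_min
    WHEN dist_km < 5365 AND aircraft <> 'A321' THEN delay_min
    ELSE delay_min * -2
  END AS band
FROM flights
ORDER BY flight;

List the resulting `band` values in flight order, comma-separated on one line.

-72, 82, -50, -76, 81, -126, -31, -238, -12, -37, -23, -141, 129

flight=C20: dist_km < 4398 OR load_pct < 71 → -72
flight=C22: dist_km < 4304 → 82
flight=C25: ELSE → -50
flight=C31: dist_km < 4398 OR load_pct < 71 → -76
flight=C40: dist_km < 4304 → 81
flight=C46: dist_km < 4398 OR load_pct < 71 → -126
flight=C49: dist_km < 4398 OR load_pct < 71 → -31
flight=C56: dist_km < 1191 OR aircraft = 'A321' → -238
flight=C60: dist_km < 4304 → -12
flight=C64: dist_km < 1191 OR aircraft = 'A321' → -37
flight=C66: dist_km < 4398 OR load_pct < 71 → -23
flight=C67: dist_km < 4398 OR load_pct < 71 → -141
flight=C94: dist_km < 4304 → 129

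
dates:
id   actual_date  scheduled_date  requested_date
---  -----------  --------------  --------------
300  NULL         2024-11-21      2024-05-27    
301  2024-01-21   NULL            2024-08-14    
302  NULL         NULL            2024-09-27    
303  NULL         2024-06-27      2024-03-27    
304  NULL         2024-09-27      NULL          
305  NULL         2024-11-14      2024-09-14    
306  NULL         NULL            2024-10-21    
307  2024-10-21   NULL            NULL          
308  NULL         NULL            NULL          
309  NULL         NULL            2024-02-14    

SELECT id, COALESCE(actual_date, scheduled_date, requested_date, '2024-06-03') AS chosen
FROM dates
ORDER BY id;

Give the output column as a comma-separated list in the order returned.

2024-11-21, 2024-01-21, 2024-09-27, 2024-06-27, 2024-09-27, 2024-11-14, 2024-10-21, 2024-10-21, 2024-06-03, 2024-02-14

id=300: actual_date=NULL, scheduled_date=2024-11-21 → 2024-11-21
id=301: actual_date=2024-01-21 → 2024-01-21
id=302: actual_date=NULL, scheduled_date=NULL, requested_date=2024-09-27 → 2024-09-27
id=303: actual_date=NULL, scheduled_date=2024-06-27 → 2024-06-27
id=304: actual_date=NULL, scheduled_date=2024-09-27 → 2024-09-27
id=305: actual_date=NULL, scheduled_date=2024-11-14 → 2024-11-14
id=306: actual_date=NULL, scheduled_date=NULL, requested_date=2024-10-21 → 2024-10-21
id=307: actual_date=2024-10-21 → 2024-10-21
id=308: actual_date=NULL, scheduled_date=NULL, requested_date=NULL, → literal 2024-06-03 → 2024-06-03
id=309: actual_date=NULL, scheduled_date=NULL, requested_date=2024-02-14 → 2024-02-14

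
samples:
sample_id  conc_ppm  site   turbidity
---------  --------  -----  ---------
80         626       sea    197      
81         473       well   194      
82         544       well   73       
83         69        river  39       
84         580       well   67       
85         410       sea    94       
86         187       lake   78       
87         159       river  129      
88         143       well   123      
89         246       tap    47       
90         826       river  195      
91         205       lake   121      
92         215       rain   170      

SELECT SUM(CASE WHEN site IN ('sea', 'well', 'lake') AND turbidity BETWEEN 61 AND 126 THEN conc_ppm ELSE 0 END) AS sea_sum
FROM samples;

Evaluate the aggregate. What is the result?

sample_id=80: ✗
sample_id=81: ✗
sample_id=82: ✓ → 544
sample_id=83: ✗
sample_id=84: ✓ → 580
sample_id=85: ✓ → 410
sample_id=86: ✓ → 187
sample_id=87: ✗
sample_id=88: ✓ → 143
sample_id=89: ✗
sample_id=90: ✗
sample_id=91: ✓ → 205
sample_id=92: ✗
sea_sum = 544 + 580 + 410 + 187 + 143 + 205 = 2069

2069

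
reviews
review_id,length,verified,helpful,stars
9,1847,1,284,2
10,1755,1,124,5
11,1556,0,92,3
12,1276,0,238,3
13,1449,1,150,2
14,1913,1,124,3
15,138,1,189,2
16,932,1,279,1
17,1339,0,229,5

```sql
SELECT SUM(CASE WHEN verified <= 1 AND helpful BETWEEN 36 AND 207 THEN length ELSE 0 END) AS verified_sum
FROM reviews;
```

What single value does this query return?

6811

review_id=9: ✗
review_id=10: ✓ → 1755
review_id=11: ✓ → 1556
review_id=12: ✗
review_id=13: ✓ → 1449
review_id=14: ✓ → 1913
review_id=15: ✓ → 138
review_id=16: ✗
review_id=17: ✗
verified_sum = 1755 + 1556 + 1449 + 1913 + 138 = 6811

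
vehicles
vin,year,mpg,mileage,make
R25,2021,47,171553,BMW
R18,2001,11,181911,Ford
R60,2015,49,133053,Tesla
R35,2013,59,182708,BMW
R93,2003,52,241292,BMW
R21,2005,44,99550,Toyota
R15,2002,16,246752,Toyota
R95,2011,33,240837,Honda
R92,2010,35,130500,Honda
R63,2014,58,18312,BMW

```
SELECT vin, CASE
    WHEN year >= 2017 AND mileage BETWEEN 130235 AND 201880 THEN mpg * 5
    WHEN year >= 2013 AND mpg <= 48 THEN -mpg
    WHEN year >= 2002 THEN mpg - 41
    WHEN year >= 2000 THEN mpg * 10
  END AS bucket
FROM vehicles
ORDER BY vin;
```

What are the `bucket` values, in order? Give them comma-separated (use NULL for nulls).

-25, 110, 3, 235, 18, 8, 17, -6, 11, -8

vin=R15: year >= 2002 → -25
vin=R18: year >= 2000 → 110
vin=R21: year >= 2002 → 3
vin=R25: year >= 2017 AND mileage BETWEEN 130235 AND 201880 → 235
vin=R35: year >= 2002 → 18
vin=R60: year >= 2002 → 8
vin=R63: year >= 2002 → 17
vin=R92: year >= 2002 → -6
vin=R93: year >= 2002 → 11
vin=R95: year >= 2002 → -8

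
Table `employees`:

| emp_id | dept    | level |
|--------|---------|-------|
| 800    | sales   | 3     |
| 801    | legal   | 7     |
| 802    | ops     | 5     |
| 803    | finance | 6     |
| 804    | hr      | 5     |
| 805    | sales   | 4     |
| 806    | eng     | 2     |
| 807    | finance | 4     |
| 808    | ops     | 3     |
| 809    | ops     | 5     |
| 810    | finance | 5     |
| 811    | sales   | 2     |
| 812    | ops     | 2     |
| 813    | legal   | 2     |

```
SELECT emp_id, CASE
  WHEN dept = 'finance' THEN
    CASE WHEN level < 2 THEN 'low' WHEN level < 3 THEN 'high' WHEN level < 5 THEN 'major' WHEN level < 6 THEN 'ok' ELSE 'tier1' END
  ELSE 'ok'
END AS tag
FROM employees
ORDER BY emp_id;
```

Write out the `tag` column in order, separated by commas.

ok, ok, ok, tier1, ok, ok, ok, major, ok, ok, ok, ok, ok, ok

emp_id=800: dept='sales' → outer ELSE → ok
emp_id=801: dept='legal' → outer ELSE → ok
emp_id=802: dept='ops' → outer ELSE → ok
emp_id=803: dept='finance' → inner[ELSE] → tier1
emp_id=804: dept='hr' → outer ELSE → ok
emp_id=805: dept='sales' → outer ELSE → ok
emp_id=806: dept='eng' → outer ELSE → ok
emp_id=807: dept='finance' → inner[level < 5] → major
emp_id=808: dept='ops' → outer ELSE → ok
emp_id=809: dept='ops' → outer ELSE → ok
emp_id=810: dept='finance' → inner[level < 6] → ok
emp_id=811: dept='sales' → outer ELSE → ok
emp_id=812: dept='ops' → outer ELSE → ok
emp_id=813: dept='legal' → outer ELSE → ok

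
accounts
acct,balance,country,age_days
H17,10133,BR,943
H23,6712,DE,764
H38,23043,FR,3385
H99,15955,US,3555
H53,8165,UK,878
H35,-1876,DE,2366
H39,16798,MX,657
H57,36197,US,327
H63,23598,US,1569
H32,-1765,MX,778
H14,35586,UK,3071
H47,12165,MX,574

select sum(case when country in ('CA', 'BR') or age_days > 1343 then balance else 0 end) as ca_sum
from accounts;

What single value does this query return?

106439

acct=H17: ✓ → 10133
acct=H23: ✗
acct=H38: ✓ → 23043
acct=H99: ✓ → 15955
acct=H53: ✗
acct=H35: ✓ → -1876
acct=H39: ✗
acct=H57: ✗
acct=H63: ✓ → 23598
acct=H32: ✗
acct=H14: ✓ → 35586
acct=H47: ✗
ca_sum = 10133 + 23043 + 15955 + -1876 + 23598 + 35586 = 106439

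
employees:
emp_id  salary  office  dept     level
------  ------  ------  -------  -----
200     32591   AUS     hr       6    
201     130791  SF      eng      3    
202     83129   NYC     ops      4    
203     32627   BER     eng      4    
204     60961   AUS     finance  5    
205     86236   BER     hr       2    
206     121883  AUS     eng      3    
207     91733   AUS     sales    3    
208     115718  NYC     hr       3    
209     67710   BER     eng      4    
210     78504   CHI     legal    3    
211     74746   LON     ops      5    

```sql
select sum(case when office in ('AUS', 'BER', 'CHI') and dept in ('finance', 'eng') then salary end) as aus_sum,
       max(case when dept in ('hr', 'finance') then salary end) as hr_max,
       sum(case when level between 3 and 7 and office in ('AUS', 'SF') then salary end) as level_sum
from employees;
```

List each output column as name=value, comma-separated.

[aus_sum: office in ('AUS', 'BER', 'CHI') and dept in ('finance', 'eng')]
emp_id=200: ✗
emp_id=201: ✗
emp_id=202: ✗
emp_id=203: ✓ → 32627
emp_id=204: ✓ → 60961
emp_id=205: ✗
emp_id=206: ✓ → 121883
emp_id=207: ✗
emp_id=208: ✗
emp_id=209: ✓ → 67710
emp_id=210: ✗
emp_id=211: ✗
aus_sum = 32627 + 60961 + 121883 + 67710 = 283181
—
[hr_max: dept in ('hr', 'finance')]
emp_id=200: ✓ → 32591
emp_id=201: ✗
emp_id=202: ✗
emp_id=203: ✗
emp_id=204: ✓ → 60961
emp_id=205: ✓ → 86236
emp_id=206: ✗
emp_id=207: ✗
emp_id=208: ✓ → 115718
emp_id=209: ✗
emp_id=210: ✗
emp_id=211: ✗
hr_max = MAX(32591, 60961, 86236, 115718) = 115718
—
[level_sum: level between 3 and 7 and office in ('AUS', 'SF')]
emp_id=200: ✓ → 32591
emp_id=201: ✓ → 130791
emp_id=202: ✗
emp_id=203: ✗
emp_id=204: ✓ → 60961
emp_id=205: ✗
emp_id=206: ✓ → 121883
emp_id=207: ✓ → 91733
emp_id=208: ✗
emp_id=209: ✗
emp_id=210: ✗
emp_id=211: ✗
level_sum = 32591 + 130791 + 60961 + 121883 + 91733 = 437959

aus_sum=283181, hr_max=115718, level_sum=437959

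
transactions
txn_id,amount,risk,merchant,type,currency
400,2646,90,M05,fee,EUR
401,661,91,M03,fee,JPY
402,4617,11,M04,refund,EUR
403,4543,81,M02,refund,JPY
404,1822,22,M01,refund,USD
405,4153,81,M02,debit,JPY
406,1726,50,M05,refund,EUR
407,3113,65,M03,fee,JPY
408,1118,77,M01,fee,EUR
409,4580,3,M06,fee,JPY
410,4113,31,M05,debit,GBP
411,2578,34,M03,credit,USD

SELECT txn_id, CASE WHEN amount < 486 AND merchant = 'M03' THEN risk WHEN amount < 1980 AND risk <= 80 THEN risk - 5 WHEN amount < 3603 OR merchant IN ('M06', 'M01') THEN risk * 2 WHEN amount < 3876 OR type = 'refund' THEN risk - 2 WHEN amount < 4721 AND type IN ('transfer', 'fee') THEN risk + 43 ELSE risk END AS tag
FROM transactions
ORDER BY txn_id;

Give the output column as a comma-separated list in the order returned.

txn_id=400: amount < 3603 OR merchant IN ('M06', 'M01') → 180
txn_id=401: amount < 3603 OR merchant IN ('M06', 'M01') → 182
txn_id=402: amount < 3876 OR type = 'refund' → 9
txn_id=403: amount < 3876 OR type = 'refund' → 79
txn_id=404: amount < 1980 AND risk <= 80 → 17
txn_id=405: ELSE → 81
txn_id=406: amount < 1980 AND risk <= 80 → 45
txn_id=407: amount < 3603 OR merchant IN ('M06', 'M01') → 130
txn_id=408: amount < 1980 AND risk <= 80 → 72
txn_id=409: amount < 3603 OR merchant IN ('M06', 'M01') → 6
txn_id=410: ELSE → 31
txn_id=411: amount < 3603 OR merchant IN ('M06', 'M01') → 68

180, 182, 9, 79, 17, 81, 45, 130, 72, 6, 31, 68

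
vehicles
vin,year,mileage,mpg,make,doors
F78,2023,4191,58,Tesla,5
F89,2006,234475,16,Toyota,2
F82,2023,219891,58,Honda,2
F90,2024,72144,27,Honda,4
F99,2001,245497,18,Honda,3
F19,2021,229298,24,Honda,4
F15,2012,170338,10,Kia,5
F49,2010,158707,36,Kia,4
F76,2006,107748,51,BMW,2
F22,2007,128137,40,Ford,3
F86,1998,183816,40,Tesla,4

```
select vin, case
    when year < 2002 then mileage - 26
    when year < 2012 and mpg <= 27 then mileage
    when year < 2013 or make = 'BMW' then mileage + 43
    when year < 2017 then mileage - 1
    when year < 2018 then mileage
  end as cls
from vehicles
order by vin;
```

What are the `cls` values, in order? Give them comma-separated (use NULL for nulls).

170381, NULL, 128180, 158750, 107791, NULL, NULL, 183790, 234475, NULL, 245471

vin=F15: year < 2013 or make = 'BMW' → 170381
vin=F19: (no match → NULL) → NULL
vin=F22: year < 2013 or make = 'BMW' → 128180
vin=F49: year < 2013 or make = 'BMW' → 158750
vin=F76: year < 2013 or make = 'BMW' → 107791
vin=F78: (no match → NULL) → NULL
vin=F82: (no match → NULL) → NULL
vin=F86: year < 2002 → 183790
vin=F89: year < 2012 and mpg <= 27 → 234475
vin=F90: (no match → NULL) → NULL
vin=F99: year < 2002 → 245471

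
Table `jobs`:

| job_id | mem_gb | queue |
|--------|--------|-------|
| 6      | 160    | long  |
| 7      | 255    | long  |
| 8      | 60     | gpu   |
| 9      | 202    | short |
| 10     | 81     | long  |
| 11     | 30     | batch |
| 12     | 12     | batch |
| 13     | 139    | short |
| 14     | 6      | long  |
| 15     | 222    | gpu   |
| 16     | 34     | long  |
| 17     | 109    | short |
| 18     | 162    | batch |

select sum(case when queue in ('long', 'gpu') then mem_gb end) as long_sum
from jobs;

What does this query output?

job_id=6: ✓ → 160
job_id=7: ✓ → 255
job_id=8: ✓ → 60
job_id=9: ✗
job_id=10: ✓ → 81
job_id=11: ✗
job_id=12: ✗
job_id=13: ✗
job_id=14: ✓ → 6
job_id=15: ✓ → 222
job_id=16: ✓ → 34
job_id=17: ✗
job_id=18: ✗
long_sum = 160 + 255 + 60 + 81 + 6 + 222 + 34 = 818

818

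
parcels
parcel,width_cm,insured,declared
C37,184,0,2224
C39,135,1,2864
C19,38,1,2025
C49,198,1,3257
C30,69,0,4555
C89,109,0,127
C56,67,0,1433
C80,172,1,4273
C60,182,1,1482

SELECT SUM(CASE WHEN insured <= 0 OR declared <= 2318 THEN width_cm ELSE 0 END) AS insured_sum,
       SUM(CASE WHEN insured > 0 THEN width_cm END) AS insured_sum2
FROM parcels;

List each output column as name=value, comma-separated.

insured_sum=649, insured_sum2=725

[insured_sum: insured <= 0 OR declared <= 2318]
parcel=C37: ✓ → 184
parcel=C39: ✗
parcel=C19: ✓ → 38
parcel=C49: ✗
parcel=C30: ✓ → 69
parcel=C89: ✓ → 109
parcel=C56: ✓ → 67
parcel=C80: ✗
parcel=C60: ✓ → 182
insured_sum = 184 + 38 + 69 + 109 + 67 + 182 = 649
—
[insured_sum2: insured > 0]
parcel=C37: ✗
parcel=C39: ✓ → 135
parcel=C19: ✓ → 38
parcel=C49: ✓ → 198
parcel=C30: ✗
parcel=C89: ✗
parcel=C56: ✗
parcel=C80: ✓ → 172
parcel=C60: ✓ → 182
insured_sum2 = 135 + 38 + 198 + 172 + 182 = 725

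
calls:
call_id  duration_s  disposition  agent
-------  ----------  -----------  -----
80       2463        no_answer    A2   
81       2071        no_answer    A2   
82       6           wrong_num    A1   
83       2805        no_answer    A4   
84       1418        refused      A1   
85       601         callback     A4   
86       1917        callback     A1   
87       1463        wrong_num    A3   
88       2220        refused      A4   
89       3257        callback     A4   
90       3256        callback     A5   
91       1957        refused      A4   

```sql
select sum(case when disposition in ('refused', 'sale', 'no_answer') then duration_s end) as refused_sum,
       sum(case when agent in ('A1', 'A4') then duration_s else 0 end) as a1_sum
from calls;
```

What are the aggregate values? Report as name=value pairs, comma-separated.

[refused_sum: disposition in ('refused', 'sale', 'no_answer')]
call_id=80: ✓ → 2463
call_id=81: ✓ → 2071
call_id=82: ✗
call_id=83: ✓ → 2805
call_id=84: ✓ → 1418
call_id=85: ✗
call_id=86: ✗
call_id=87: ✗
call_id=88: ✓ → 2220
call_id=89: ✗
call_id=90: ✗
call_id=91: ✓ → 1957
refused_sum = 2463 + 2071 + 2805 + 1418 + 2220 + 1957 = 12934
—
[a1_sum: agent in ('A1', 'A4')]
call_id=80: ✗
call_id=81: ✗
call_id=82: ✓ → 6
call_id=83: ✓ → 2805
call_id=84: ✓ → 1418
call_id=85: ✓ → 601
call_id=86: ✓ → 1917
call_id=87: ✗
call_id=88: ✓ → 2220
call_id=89: ✓ → 3257
call_id=90: ✗
call_id=91: ✓ → 1957
a1_sum = 6 + 2805 + 1418 + 601 + 1917 + 2220 + 3257 + 1957 = 14181

refused_sum=12934, a1_sum=14181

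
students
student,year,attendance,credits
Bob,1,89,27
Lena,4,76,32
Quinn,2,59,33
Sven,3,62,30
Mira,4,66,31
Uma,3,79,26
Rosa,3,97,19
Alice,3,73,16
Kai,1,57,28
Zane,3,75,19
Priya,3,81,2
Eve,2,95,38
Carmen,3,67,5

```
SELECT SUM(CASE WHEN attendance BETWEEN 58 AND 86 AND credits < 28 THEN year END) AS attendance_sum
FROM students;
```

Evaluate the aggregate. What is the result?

student=Bob: ✗
student=Lena: ✗
student=Quinn: ✗
student=Sven: ✗
student=Mira: ✗
student=Uma: ✓ → 3
student=Rosa: ✗
student=Alice: ✓ → 3
student=Kai: ✗
student=Zane: ✓ → 3
student=Priya: ✓ → 3
student=Eve: ✗
student=Carmen: ✓ → 3
attendance_sum = 3 + 3 + 3 + 3 + 3 = 15

15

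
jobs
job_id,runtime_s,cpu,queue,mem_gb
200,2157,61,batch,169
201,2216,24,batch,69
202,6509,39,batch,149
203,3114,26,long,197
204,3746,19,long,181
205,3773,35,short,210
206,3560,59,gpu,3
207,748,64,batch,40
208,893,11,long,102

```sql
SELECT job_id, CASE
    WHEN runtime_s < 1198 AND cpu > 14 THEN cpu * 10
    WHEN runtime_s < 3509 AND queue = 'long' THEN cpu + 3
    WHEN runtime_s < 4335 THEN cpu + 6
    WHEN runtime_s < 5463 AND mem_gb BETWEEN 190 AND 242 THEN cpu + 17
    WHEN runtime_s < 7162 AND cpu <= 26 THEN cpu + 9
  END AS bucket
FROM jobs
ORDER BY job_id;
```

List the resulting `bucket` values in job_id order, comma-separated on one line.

job_id=200: runtime_s < 4335 → 67
job_id=201: runtime_s < 4335 → 30
job_id=202: (no match → NULL) → NULL
job_id=203: runtime_s < 3509 AND queue = 'long' → 29
job_id=204: runtime_s < 4335 → 25
job_id=205: runtime_s < 4335 → 41
job_id=206: runtime_s < 4335 → 65
job_id=207: runtime_s < 1198 AND cpu > 14 → 640
job_id=208: runtime_s < 3509 AND queue = 'long' → 14

67, 30, NULL, 29, 25, 41, 65, 640, 14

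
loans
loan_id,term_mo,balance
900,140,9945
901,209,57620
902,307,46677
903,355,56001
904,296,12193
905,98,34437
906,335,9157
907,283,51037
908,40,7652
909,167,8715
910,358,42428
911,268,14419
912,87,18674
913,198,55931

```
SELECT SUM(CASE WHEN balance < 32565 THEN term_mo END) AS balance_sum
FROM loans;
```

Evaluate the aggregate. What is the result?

1333

loan_id=900: ✓ → 140
loan_id=901: ✗
loan_id=902: ✗
loan_id=903: ✗
loan_id=904: ✓ → 296
loan_id=905: ✗
loan_id=906: ✓ → 335
loan_id=907: ✗
loan_id=908: ✓ → 40
loan_id=909: ✓ → 167
loan_id=910: ✗
loan_id=911: ✓ → 268
loan_id=912: ✓ → 87
loan_id=913: ✗
balance_sum = 140 + 296 + 335 + 40 + 167 + 268 + 87 = 1333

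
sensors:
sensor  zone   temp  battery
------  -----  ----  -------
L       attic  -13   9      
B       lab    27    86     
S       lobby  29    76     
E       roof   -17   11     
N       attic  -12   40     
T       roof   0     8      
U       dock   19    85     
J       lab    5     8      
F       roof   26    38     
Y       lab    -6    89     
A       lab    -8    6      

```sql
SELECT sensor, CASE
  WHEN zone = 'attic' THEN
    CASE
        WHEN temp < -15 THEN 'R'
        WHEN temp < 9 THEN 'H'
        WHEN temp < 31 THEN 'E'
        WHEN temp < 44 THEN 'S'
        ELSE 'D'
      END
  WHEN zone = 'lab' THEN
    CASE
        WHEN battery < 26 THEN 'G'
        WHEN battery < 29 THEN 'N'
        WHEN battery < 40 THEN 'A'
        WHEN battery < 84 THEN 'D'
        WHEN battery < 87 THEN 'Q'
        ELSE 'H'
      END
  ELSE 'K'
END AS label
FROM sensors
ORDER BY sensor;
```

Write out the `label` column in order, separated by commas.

sensor=A: zone='lab' → inner[battery < 26] → G
sensor=B: zone='lab' → inner[battery < 87] → Q
sensor=E: zone='roof' → outer ELSE → K
sensor=F: zone='roof' → outer ELSE → K
sensor=J: zone='lab' → inner[battery < 26] → G
sensor=L: zone='attic' → inner[temp < 9] → H
sensor=N: zone='attic' → inner[temp < 9] → H
sensor=S: zone='lobby' → outer ELSE → K
sensor=T: zone='roof' → outer ELSE → K
sensor=U: zone='dock' → outer ELSE → K
sensor=Y: zone='lab' → inner[ELSE] → H

G, Q, K, K, G, H, H, K, K, K, H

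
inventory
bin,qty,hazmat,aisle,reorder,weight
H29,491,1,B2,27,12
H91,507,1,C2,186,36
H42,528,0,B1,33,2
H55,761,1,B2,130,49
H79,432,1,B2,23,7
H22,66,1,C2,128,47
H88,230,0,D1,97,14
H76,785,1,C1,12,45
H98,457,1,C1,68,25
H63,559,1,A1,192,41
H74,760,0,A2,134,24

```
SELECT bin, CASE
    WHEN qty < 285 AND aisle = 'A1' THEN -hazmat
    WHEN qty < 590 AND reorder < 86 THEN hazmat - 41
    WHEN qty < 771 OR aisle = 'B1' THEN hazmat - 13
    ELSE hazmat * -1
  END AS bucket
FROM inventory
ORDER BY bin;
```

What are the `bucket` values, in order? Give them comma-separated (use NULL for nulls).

-12, -40, -41, -12, -12, -13, -1, -40, -13, -12, -40

bin=H22: qty < 771 OR aisle = 'B1' → -12
bin=H29: qty < 590 AND reorder < 86 → -40
bin=H42: qty < 590 AND reorder < 86 → -41
bin=H55: qty < 771 OR aisle = 'B1' → -12
bin=H63: qty < 771 OR aisle = 'B1' → -12
bin=H74: qty < 771 OR aisle = 'B1' → -13
bin=H76: ELSE → -1
bin=H79: qty < 590 AND reorder < 86 → -40
bin=H88: qty < 771 OR aisle = 'B1' → -13
bin=H91: qty < 771 OR aisle = 'B1' → -12
bin=H98: qty < 590 AND reorder < 86 → -40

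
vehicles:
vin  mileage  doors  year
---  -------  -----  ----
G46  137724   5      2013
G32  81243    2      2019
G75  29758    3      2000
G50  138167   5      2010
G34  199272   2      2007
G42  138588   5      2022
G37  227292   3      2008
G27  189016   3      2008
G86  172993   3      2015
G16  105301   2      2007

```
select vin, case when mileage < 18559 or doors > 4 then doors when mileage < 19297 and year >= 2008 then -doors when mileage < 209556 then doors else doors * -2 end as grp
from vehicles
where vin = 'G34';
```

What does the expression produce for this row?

2

vin = G34: mileage=199272, doors=2, year=2007.
mileage < 18559 or doors > 4 → false
mileage < 19297 and year >= 2008 → false
mileage < 209556 → true → 2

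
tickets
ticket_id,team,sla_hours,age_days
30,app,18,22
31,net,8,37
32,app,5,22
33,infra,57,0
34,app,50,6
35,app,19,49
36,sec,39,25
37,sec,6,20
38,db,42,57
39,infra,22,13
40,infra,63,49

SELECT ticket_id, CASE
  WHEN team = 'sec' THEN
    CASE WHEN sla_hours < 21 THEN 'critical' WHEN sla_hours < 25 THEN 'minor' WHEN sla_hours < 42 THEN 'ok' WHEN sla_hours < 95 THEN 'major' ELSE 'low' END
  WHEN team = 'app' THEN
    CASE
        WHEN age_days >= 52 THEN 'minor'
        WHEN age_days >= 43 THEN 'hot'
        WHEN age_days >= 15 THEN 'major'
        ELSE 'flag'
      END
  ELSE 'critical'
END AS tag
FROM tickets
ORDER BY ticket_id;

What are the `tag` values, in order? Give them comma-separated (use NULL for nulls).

major, critical, major, critical, flag, hot, ok, critical, critical, critical, critical

ticket_id=30: team='app' → inner[age_days >= 15] → major
ticket_id=31: team='net' → outer ELSE → critical
ticket_id=32: team='app' → inner[age_days >= 15] → major
ticket_id=33: team='infra' → outer ELSE → critical
ticket_id=34: team='app' → inner[ELSE] → flag
ticket_id=35: team='app' → inner[age_days >= 43] → hot
ticket_id=36: team='sec' → inner[sla_hours < 42] → ok
ticket_id=37: team='sec' → inner[sla_hours < 21] → critical
ticket_id=38: team='db' → outer ELSE → critical
ticket_id=39: team='infra' → outer ELSE → critical
ticket_id=40: team='infra' → outer ELSE → critical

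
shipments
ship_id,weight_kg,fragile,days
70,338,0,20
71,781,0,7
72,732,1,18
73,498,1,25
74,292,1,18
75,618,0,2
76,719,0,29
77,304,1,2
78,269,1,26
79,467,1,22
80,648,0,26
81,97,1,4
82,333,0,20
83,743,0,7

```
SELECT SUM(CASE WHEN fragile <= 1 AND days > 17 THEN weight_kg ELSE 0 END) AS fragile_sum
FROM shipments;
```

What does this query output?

ship_id=70: ✓ → 338
ship_id=71: ✗
ship_id=72: ✓ → 732
ship_id=73: ✓ → 498
ship_id=74: ✓ → 292
ship_id=75: ✗
ship_id=76: ✓ → 719
ship_id=77: ✗
ship_id=78: ✓ → 269
ship_id=79: ✓ → 467
ship_id=80: ✓ → 648
ship_id=81: ✗
ship_id=82: ✓ → 333
ship_id=83: ✗
fragile_sum = 338 + 732 + 498 + 292 + 719 + 269 + 467 + 648 + 333 = 4296

4296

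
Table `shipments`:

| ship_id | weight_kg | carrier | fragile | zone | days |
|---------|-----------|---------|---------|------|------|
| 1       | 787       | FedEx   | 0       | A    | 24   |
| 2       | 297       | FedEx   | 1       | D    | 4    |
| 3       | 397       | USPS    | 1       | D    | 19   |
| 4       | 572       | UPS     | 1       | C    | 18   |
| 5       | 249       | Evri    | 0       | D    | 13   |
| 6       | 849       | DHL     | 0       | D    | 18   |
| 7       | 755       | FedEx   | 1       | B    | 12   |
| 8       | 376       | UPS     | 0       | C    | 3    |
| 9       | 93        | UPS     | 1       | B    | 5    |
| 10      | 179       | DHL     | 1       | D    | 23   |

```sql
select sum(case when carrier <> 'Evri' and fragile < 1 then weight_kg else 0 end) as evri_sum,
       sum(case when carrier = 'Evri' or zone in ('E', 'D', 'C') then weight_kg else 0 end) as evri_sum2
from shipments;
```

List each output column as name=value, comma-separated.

evri_sum=2012, evri_sum2=2919

[evri_sum: carrier <> 'Evri' and fragile < 1]
ship_id=1: ✓ → 787
ship_id=2: ✗
ship_id=3: ✗
ship_id=4: ✗
ship_id=5: ✗
ship_id=6: ✓ → 849
ship_id=7: ✗
ship_id=8: ✓ → 376
ship_id=9: ✗
ship_id=10: ✗
evri_sum = 787 + 849 + 376 = 2012
—
[evri_sum2: carrier = 'Evri' or zone in ('E', 'D', 'C')]
ship_id=1: ✗
ship_id=2: ✓ → 297
ship_id=3: ✓ → 397
ship_id=4: ✓ → 572
ship_id=5: ✓ → 249
ship_id=6: ✓ → 849
ship_id=7: ✗
ship_id=8: ✓ → 376
ship_id=9: ✗
ship_id=10: ✓ → 179
evri_sum2 = 297 + 397 + 572 + 249 + 849 + 376 + 179 = 2919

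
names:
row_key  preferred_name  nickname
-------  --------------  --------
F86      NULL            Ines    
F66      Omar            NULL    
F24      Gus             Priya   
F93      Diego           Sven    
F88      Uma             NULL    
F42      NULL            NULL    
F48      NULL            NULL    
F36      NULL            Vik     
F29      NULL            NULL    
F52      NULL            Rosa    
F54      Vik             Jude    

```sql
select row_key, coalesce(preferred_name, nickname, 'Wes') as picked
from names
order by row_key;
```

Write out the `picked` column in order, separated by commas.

Gus, Wes, Vik, Wes, Wes, Rosa, Vik, Omar, Ines, Uma, Diego

row_key=F24: preferred_name=Gus → Gus
row_key=F29: preferred_name=NULL, nickname=NULL, → literal Wes → Wes
row_key=F36: preferred_name=NULL, nickname=Vik → Vik
row_key=F42: preferred_name=NULL, nickname=NULL, → literal Wes → Wes
row_key=F48: preferred_name=NULL, nickname=NULL, → literal Wes → Wes
row_key=F52: preferred_name=NULL, nickname=Rosa → Rosa
row_key=F54: preferred_name=Vik → Vik
row_key=F66: preferred_name=Omar → Omar
row_key=F86: preferred_name=NULL, nickname=Ines → Ines
row_key=F88: preferred_name=Uma → Uma
row_key=F93: preferred_name=Diego → Diego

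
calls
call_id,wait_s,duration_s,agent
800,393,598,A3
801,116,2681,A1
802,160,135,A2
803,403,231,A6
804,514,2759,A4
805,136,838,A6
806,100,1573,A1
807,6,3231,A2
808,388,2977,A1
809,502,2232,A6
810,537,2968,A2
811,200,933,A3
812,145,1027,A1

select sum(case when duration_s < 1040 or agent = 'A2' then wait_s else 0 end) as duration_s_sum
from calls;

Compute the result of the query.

1980

call_id=800: ✓ → 393
call_id=801: ✗
call_id=802: ✓ → 160
call_id=803: ✓ → 403
call_id=804: ✗
call_id=805: ✓ → 136
call_id=806: ✗
call_id=807: ✓ → 6
call_id=808: ✗
call_id=809: ✗
call_id=810: ✓ → 537
call_id=811: ✓ → 200
call_id=812: ✓ → 145
duration_s_sum = 393 + 160 + 403 + 136 + 6 + 537 + 200 + 145 = 1980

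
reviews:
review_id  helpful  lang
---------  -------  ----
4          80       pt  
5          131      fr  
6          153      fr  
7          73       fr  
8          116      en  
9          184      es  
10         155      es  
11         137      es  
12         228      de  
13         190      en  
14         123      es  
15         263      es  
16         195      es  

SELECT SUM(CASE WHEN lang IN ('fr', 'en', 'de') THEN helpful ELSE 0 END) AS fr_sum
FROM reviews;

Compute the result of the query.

891

review_id=4: ✗
review_id=5: ✓ → 131
review_id=6: ✓ → 153
review_id=7: ✓ → 73
review_id=8: ✓ → 116
review_id=9: ✗
review_id=10: ✗
review_id=11: ✗
review_id=12: ✓ → 228
review_id=13: ✓ → 190
review_id=14: ✗
review_id=15: ✗
review_id=16: ✗
fr_sum = 131 + 153 + 73 + 116 + 228 + 190 = 891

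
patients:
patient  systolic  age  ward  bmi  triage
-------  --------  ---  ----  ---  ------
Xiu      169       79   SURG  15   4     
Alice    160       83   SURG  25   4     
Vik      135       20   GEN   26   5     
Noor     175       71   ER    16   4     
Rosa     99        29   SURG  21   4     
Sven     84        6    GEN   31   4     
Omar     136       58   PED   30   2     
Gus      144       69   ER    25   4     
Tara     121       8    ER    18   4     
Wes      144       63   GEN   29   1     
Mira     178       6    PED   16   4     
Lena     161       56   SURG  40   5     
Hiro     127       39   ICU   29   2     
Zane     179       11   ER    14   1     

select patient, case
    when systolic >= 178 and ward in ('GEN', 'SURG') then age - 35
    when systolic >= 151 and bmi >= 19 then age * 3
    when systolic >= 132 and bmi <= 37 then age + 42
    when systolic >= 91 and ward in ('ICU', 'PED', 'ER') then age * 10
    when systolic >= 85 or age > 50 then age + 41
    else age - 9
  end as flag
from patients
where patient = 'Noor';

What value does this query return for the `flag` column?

patient = Noor: systolic=175, age=71, ward=ER, bmi=16, triage=4.
systolic >= 178 and ward in ('GEN', 'SURG') → false
systolic >= 151 and bmi >= 19 → false
systolic >= 132 and bmi <= 37 → true → 113

113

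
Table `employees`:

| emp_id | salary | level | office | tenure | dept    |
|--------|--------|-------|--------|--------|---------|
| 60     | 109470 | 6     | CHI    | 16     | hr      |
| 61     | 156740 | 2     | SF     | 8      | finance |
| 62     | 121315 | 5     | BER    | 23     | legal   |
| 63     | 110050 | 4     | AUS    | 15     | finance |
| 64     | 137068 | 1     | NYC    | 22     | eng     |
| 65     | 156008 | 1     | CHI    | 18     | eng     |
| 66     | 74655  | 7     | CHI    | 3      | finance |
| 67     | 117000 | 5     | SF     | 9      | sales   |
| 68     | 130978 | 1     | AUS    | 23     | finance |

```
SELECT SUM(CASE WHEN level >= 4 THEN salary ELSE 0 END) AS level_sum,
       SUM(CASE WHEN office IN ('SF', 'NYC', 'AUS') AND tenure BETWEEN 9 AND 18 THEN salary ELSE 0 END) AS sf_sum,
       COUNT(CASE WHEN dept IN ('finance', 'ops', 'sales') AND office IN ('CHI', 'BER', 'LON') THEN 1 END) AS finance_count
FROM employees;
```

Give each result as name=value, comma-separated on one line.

level_sum=532490, sf_sum=227050, finance_count=1

[level_sum: level >= 4]
emp_id=60: ✓ → 109470
emp_id=61: ✗
emp_id=62: ✓ → 121315
emp_id=63: ✓ → 110050
emp_id=64: ✗
emp_id=65: ✗
emp_id=66: ✓ → 74655
emp_id=67: ✓ → 117000
emp_id=68: ✗
level_sum = 109470 + 121315 + 110050 + 74655 + 117000 = 532490
—
[sf_sum: office IN ('SF', 'NYC', 'AUS') AND tenure BETWEEN 9 AND 18]
emp_id=60: ✗
emp_id=61: ✗
emp_id=62: ✗
emp_id=63: ✓ → 110050
emp_id=64: ✗
emp_id=65: ✗
emp_id=66: ✗
emp_id=67: ✓ → 117000
emp_id=68: ✗
sf_sum = 110050 + 117000 = 227050
—
[finance_count: dept IN ('finance', 'ops', 'sales') AND office IN ('CHI', 'BER', 'LON')]
emp_id=60: ✗
emp_id=61: ✗
emp_id=62: ✗
emp_id=63: ✗
emp_id=64: ✗
emp_id=65: ✗
emp_id=66: ✓ → 1
emp_id=67: ✗
emp_id=68: ✗
finance_count = COUNT(1) = 1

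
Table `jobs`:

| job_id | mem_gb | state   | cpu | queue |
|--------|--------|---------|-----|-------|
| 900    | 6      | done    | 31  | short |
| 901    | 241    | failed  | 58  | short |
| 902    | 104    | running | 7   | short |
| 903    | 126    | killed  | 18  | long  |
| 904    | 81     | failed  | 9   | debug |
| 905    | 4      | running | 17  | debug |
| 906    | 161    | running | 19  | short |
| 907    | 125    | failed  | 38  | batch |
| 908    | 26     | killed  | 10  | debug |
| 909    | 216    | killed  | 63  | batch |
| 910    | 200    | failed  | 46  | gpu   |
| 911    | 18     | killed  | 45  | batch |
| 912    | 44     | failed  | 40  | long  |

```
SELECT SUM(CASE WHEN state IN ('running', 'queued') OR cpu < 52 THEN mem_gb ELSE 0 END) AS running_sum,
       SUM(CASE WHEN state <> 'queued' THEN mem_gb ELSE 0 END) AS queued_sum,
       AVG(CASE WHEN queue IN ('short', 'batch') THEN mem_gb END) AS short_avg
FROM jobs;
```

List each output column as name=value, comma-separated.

running_sum=895, queued_sum=1352, short_avg=124.4285714286

[running_sum: state IN ('running', 'queued') OR cpu < 52]
job_id=900: ✓ → 6
job_id=901: ✗
job_id=902: ✓ → 104
job_id=903: ✓ → 126
job_id=904: ✓ → 81
job_id=905: ✓ → 4
job_id=906: ✓ → 161
job_id=907: ✓ → 125
job_id=908: ✓ → 26
job_id=909: ✗
job_id=910: ✓ → 200
job_id=911: ✓ → 18
job_id=912: ✓ → 44
running_sum = 6 + 104 + 126 + 81 + 4 + 161 + 125 + 26 + 200 + 18 + 44 = 895
—
[queued_sum: state <> 'queued']
job_id=900: ✓ → 6
job_id=901: ✓ → 241
job_id=902: ✓ → 104
job_id=903: ✓ → 126
job_id=904: ✓ → 81
job_id=905: ✓ → 4
job_id=906: ✓ → 161
job_id=907: ✓ → 125
job_id=908: ✓ → 26
job_id=909: ✓ → 216
job_id=910: ✓ → 200
job_id=911: ✓ → 18
job_id=912: ✓ → 44
queued_sum = 6 + 241 + 104 + 126 + 81 + 4 + 161 + 125 + 26 + 216 + 200 + 18 + 44 = 1352
—
[short_avg: queue IN ('short', 'batch')]
job_id=900: ✓ → 6
job_id=901: ✓ → 241
job_id=902: ✓ → 104
job_id=903: ✗
job_id=904: ✗
job_id=905: ✗
job_id=906: ✓ → 161
job_id=907: ✓ → 125
job_id=908: ✗
job_id=909: ✓ → 216
job_id=910: ✗
job_id=911: ✓ → 18
job_id=912: ✗
short_avg = (6 + 241 + 104 + 161 + 125 + 216 + 18) / 7 = 124.4285714286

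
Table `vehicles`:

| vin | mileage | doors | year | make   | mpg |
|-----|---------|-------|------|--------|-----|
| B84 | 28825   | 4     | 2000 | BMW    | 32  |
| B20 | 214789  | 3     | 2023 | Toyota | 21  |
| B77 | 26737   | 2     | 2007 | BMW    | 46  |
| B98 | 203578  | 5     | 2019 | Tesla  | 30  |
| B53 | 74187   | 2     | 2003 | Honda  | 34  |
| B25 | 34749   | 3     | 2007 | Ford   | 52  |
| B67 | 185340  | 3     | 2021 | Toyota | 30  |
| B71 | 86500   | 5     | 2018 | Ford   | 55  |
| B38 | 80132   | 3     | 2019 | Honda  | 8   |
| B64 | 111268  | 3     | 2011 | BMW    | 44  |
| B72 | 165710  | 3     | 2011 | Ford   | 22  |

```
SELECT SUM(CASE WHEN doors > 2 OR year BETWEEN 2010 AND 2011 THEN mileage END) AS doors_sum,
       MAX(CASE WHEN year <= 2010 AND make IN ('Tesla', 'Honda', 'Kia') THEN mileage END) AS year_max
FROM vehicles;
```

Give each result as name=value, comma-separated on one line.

doors_sum=1110891, year_max=74187

[doors_sum: doors > 2 OR year BETWEEN 2010 AND 2011]
vin=B84: ✓ → 28825
vin=B20: ✓ → 214789
vin=B77: ✗
vin=B98: ✓ → 203578
vin=B53: ✗
vin=B25: ✓ → 34749
vin=B67: ✓ → 185340
vin=B71: ✓ → 86500
vin=B38: ✓ → 80132
vin=B64: ✓ → 111268
vin=B72: ✓ → 165710
doors_sum = 28825 + 214789 + 203578 + 34749 + 185340 + 86500 + 80132 + 111268 + 165710 = 1110891
—
[year_max: year <= 2010 AND make IN ('Tesla', 'Honda', 'Kia')]
vin=B84: ✗
vin=B20: ✗
vin=B77: ✗
vin=B98: ✗
vin=B53: ✓ → 74187
vin=B25: ✗
vin=B67: ✗
vin=B71: ✗
vin=B38: ✗
vin=B64: ✗
vin=B72: ✗
year_max = MAX(74187) = 74187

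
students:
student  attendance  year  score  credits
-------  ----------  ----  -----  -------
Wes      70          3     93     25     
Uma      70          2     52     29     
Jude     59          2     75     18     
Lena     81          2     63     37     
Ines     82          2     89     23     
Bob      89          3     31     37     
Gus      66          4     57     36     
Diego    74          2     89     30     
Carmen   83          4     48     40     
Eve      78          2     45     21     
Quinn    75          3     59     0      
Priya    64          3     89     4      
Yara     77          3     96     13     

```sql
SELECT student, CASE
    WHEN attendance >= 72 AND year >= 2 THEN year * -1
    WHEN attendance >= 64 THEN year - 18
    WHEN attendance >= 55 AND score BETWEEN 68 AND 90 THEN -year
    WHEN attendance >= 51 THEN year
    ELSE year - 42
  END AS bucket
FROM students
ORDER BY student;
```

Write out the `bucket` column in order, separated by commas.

-3, -4, -2, -2, -14, -2, -2, -2, -15, -3, -16, -15, -3

student=Bob: attendance >= 72 AND year >= 2 → -3
student=Carmen: attendance >= 72 AND year >= 2 → -4
student=Diego: attendance >= 72 AND year >= 2 → -2
student=Eve: attendance >= 72 AND year >= 2 → -2
student=Gus: attendance >= 64 → -14
student=Ines: attendance >= 72 AND year >= 2 → -2
student=Jude: attendance >= 55 AND score BETWEEN 68 AND 90 → -2
student=Lena: attendance >= 72 AND year >= 2 → -2
student=Priya: attendance >= 64 → -15
student=Quinn: attendance >= 72 AND year >= 2 → -3
student=Uma: attendance >= 64 → -16
student=Wes: attendance >= 64 → -15
student=Yara: attendance >= 72 AND year >= 2 → -3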